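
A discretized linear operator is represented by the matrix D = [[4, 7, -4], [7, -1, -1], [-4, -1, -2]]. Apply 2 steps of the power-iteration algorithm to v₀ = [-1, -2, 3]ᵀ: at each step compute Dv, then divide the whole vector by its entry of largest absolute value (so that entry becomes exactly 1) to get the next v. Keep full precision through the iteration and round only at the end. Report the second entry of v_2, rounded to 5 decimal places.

Dv0 = (-30.000000, -8.000000, 0.000000); divide by -30.000000 → v1 = (1.000000, 0.266667, 0.000000)
Dv1 = (5.866667, 6.733333, -4.266667); divide by 6.733333 → v2 = (0.871287, 1.000000, -0.633663)
Requested entry of v2: -202/-202 = 1.00000

1.00000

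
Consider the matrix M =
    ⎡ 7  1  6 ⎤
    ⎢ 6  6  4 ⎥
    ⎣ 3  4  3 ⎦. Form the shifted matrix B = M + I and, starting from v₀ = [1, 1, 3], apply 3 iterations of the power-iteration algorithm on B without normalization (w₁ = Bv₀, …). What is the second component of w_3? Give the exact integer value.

B = M + I has rows (8, 1, 6); (6, 7, 4); (3, 4, 4)
w1 = Bv₀ = (8·1 + 1·1 + 6·3; 6·1 + 7·1 + 4·3; 3·1 + 4·1 + 4·3) = (27, 25, 19)
w2 = Bw1 = (8·27 + 1·25 + 6·19; 6·27 + 7·25 + 4·19; 3·27 + 4·25 + 4·19) = (355, 413, 257)
w3 = Bw2 = (4795, 6049, 3745)
Requested component of w3: 6049

6049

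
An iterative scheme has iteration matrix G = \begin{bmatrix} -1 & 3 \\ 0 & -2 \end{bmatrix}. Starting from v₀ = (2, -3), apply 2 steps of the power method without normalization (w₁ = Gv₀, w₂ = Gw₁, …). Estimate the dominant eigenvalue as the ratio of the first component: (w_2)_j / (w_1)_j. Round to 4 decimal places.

λ ≈ -2.6364

w1 = Gv₀ = (-11, 6)
w2 = Gw1 = (29, -12)
Ratio at component: 29 / -11 = -2.6364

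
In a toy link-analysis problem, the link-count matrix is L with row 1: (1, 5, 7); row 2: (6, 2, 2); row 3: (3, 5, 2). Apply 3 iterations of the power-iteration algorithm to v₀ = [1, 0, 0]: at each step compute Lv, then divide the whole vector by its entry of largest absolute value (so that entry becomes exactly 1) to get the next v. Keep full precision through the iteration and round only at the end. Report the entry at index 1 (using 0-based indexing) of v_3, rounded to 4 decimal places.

Lv0 = (1.00000, 6.00000, 3.00000); divide by 6.00000 → v1 = (0.16667, 1.00000, 0.50000)
Lv1 = (8.66667, 4.00000, 6.50000); divide by 8.66667 → v2 = (1.00000, 0.46154, 0.75000)
Lv2 = (8.55769, 8.42308, 6.80769); divide by 8.55769 → v3 = (1.00000, 0.98427, 0.79551)
Requested entry of v3: 438/445 = 0.9843

0.9843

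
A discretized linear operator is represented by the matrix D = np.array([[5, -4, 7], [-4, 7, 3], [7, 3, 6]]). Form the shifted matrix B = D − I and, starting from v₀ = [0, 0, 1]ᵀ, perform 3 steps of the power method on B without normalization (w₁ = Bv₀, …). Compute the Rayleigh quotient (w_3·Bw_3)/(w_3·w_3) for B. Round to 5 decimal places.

B = D − I has rows (4, -4, 7); (-4, 6, 3); (7, 3, 5)
w1 = Bv₀ = (4·0 + (-4)·0 + 7·1; (-4)·0 + 6·0 + 3·1; 7·0 + 3·0 + 5·1) = (7, 3, 5)
w2 = Bw1 = (4·7 + (-4)·3 + 7·5; (-4)·7 + 6·3 + 3·5; 7·7 + 3·3 + 5·5) = (51, 5, 83)
w3 = Bw2 = (765, 75, 787)
Bw3 = (8269, -249, 9515)
w3·Bw3 = 13795415; w3·w3 = 1210219; μ ≈ 13795415/1210219 = 11.39911

11.39911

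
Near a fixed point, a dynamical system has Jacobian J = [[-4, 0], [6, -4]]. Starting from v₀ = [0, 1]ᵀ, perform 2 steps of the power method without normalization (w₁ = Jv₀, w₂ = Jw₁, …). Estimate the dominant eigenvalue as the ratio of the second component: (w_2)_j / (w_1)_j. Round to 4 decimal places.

w1 = Jv₀ = ((-4)·0 + 0·1; 6·0 + (-4)·1) = (0, -4)
w2 = Jw1 = ((-4)·0 + 0·(-4); 6·0 + (-4)·(-4)) = (0, 16)
Ratio at component: 16 / -4 = -4.0000

-4.0000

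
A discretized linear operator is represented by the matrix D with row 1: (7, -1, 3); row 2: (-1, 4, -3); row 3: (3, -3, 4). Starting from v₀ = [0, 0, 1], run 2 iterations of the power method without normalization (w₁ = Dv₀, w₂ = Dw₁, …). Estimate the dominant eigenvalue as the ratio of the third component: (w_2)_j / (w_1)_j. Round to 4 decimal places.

8.5000

w1 = Dv₀ = (7·0 + (-1)·0 + 3·1; (-1)·0 + 4·0 + (-3)·1; 3·0 + (-3)·0 + 4·1) = (3, -3, 4)
w2 = Dw1 = (7·3 + (-1)·(-3) + 3·4; (-1)·3 + 4·(-3) + (-3)·4; 3·3 + (-3)·(-3) + 4·4) = (36, -27, 34)
Ratio at component: 34 / 4 = 8.5000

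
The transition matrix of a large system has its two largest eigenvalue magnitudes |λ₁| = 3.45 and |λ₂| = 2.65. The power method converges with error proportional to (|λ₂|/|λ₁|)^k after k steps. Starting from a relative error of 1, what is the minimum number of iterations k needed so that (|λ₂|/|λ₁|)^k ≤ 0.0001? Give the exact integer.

|λ₂/λ₁| = 2.65/3.45 = 0.76812
Need k ≥ ln(0.0001) / ln(0.76812) = -9.2103 / -0.2638 ≈ 34.912
Smallest integer k satisfying the bound: 35

35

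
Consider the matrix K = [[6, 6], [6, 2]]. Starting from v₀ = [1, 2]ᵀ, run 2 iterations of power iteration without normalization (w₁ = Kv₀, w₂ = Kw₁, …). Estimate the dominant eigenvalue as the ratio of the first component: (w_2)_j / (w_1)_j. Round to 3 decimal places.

w1 = Kv₀ = (6·1 + 6·2; 6·1 + 2·2) = (18, 10)
w2 = Kw1 = (6·18 + 6·10; 6·18 + 2·10) = (168, 128)
Ratio at component: 168 / 18 = 9.333

9.333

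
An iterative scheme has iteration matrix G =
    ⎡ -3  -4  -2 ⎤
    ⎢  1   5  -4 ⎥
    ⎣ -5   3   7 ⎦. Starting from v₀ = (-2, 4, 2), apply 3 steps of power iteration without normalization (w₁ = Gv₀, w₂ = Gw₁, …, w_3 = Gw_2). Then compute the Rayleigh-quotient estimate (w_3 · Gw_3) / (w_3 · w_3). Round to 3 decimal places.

w1 = Gv₀ = (-14, 10, 36)
w2 = Gw1 = (-70, -108, 352)
w3 = Gw2 = (-62, -2018, 2490)
Gw3 = (3278, -20112, 11686)
w3·Gw3 = (-62)·3278 + (-2018)·(-20112) + 2490·11686 = 69480920; w3·w3 = (-62)·(-62) + (-2018)·(-2018) + 2490·2490 = 10276268
λ ≈ 69480920/10276268 = 6.761

λ ≈ 6.761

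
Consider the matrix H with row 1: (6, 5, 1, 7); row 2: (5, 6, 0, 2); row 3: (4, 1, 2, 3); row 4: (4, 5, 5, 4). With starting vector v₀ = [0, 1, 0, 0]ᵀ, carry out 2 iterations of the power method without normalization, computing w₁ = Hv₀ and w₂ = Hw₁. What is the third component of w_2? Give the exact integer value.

w1 = Hv₀ = (6·0 + 5·1 + 1·0 + 7·0; 5·0 + 6·1 + 0·0 + 2·0; 4·0 + 1·1 + 2·0 + 3·0; 4·0 + 5·1 + 5·0 + 4·0) = (5, 6, 1, 5)
w2 = Hw1 = (6·5 + 5·6 + 1·1 + 7·5; 5·5 + 6·6 + 0·1 + 2·5; 4·5 + 1·6 + 2·1 + 3·5; 4·5 + 5·6 + 5·1 + 4·5) = (96, 71, 43, 75)
The requested component of w2 is 43.

43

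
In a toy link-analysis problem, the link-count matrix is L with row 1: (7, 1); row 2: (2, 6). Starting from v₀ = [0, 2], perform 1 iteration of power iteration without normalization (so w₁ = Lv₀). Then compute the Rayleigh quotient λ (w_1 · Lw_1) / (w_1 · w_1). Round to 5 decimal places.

w1 = Lv₀ = (7·0 + 1·2; 2·0 + 6·2) = (2, 12)
Lw1 = (26, 76)
w1·Lw1 = 2·26 + 12·76 = 964; w1·w1 = 2·2 + 12·12 = 148
λ ≈ 964/148 = 6.51351

6.51351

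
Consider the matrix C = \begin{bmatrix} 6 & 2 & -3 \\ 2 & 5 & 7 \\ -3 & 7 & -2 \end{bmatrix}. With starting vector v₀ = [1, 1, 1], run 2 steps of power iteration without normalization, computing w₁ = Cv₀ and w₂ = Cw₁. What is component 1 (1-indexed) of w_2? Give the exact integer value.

w1 = Cv₀ = (5, 14, 2)
w2 = Cw1 = (52, 94, 79)
The requested component of w2 is 52.

52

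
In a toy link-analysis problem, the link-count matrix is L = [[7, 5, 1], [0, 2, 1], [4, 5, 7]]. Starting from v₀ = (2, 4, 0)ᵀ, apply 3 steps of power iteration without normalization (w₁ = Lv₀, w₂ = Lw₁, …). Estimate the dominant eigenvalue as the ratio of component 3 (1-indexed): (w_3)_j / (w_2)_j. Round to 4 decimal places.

λ ≈ 10.8817

w1 = Lv₀ = (7·2 + 5·4 + 1·0; 0·2 + 2·4 + 1·0; 4·2 + 5·4 + 7·0) = (34, 8, 28)
w2 = Lw1 = (7·34 + 5·8 + 1·28; 0·34 + 2·8 + 1·28; 4·34 + 5·8 + 7·28) = (306, 44, 372)
w3 = Lw2 = (2734, 460, 4048)
Ratio at component: 4048 / 372 = 10.8817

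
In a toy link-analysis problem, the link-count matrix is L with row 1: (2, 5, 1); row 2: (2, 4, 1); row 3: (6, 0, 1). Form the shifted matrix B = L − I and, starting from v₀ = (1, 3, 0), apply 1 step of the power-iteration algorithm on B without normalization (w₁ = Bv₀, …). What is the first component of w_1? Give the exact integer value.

16

B = L − I has rows (1, 5, 1); (2, 3, 1); (6, 0, 0)
w1 = Bv₀ = (1·1 + 5·3 + 1·0; 2·1 + 3·3 + 1·0; 6·1 + 0·3 + 0·0) = (16, 11, 6)
Requested component of w1: 16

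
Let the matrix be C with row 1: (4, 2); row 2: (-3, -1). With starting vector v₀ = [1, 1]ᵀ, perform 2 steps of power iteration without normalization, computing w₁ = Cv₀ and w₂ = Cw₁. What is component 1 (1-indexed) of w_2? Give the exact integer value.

w1 = Cv₀ = (4·1 + 2·1; (-3)·1 + (-1)·1) = (6, -4)
w2 = Cw1 = (4·6 + 2·(-4); (-3)·6 + (-1)·(-4)) = (16, -14)
The requested component of w2 is 16.

16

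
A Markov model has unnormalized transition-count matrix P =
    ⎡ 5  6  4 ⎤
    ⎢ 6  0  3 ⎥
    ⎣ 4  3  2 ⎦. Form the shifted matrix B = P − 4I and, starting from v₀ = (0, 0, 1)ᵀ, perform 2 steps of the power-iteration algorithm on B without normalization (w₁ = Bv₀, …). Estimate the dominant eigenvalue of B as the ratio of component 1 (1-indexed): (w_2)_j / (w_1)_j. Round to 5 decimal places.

3.50000

B = P − 4I has rows (1, 6, 4); (6, -4, 3); (4, 3, -2)
w1 = Bv₀ = (4, 3, -2)
w2 = Bw1 = (14, 6, 29)
Ratio: 14/4 = 3.50000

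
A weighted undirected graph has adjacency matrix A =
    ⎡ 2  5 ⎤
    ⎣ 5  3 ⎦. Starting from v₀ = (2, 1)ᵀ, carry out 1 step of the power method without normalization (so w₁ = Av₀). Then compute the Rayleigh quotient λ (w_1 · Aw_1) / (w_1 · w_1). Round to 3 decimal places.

7.356

w1 = Av₀ = (2·2 + 5·1; 5·2 + 3·1) = (9, 13)
Aw1 = (83, 84)
w1·Aw1 = 9·83 + 13·84 = 1839; w1·w1 = 9·9 + 13·13 = 250
λ ≈ 1839/250 = 7.356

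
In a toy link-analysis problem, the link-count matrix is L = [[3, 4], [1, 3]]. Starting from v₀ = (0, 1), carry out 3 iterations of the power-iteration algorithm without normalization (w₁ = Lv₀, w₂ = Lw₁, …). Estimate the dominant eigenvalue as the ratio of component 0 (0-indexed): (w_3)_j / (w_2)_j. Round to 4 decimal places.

w1 = Lv₀ = (4, 3)
w2 = Lw1 = (24, 13)
w3 = Lw2 = (124, 63)
Ratio at component: 124 / 24 = 5.1667

5.1667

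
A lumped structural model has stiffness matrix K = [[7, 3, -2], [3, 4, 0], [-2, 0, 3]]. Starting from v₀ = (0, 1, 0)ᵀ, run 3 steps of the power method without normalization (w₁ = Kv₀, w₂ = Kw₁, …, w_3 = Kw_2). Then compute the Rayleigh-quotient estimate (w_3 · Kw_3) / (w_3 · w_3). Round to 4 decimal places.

w1 = Kv₀ = (3, 4, 0)
w2 = Kw1 = (33, 25, -6)
w3 = Kw2 = (318, 199, -84)
Kw3 = (2991, 1750, -888)
w3·Kw3 = 318·2991 + 199·1750 + (-84)·(-888) = 1373980; w3·w3 = 318·318 + 199·199 + (-84)·(-84) = 147781
λ ≈ 1373980/147781 = 9.2974

9.2974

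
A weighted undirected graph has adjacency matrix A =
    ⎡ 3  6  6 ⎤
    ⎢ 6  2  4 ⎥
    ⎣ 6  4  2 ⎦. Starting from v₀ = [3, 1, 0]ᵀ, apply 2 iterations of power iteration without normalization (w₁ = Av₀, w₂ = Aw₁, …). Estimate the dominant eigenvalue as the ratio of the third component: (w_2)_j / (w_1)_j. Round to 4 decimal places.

9.7273

w1 = Av₀ = (3·3 + 6·1 + 6·0; 6·3 + 2·1 + 4·0; 6·3 + 4·1 + 2·0) = (15, 20, 22)
w2 = Aw1 = (3·15 + 6·20 + 6·22; 6·15 + 2·20 + 4·22; 6·15 + 4·20 + 2·22) = (297, 218, 214)
Ratio at component: 214 / 22 = 9.7273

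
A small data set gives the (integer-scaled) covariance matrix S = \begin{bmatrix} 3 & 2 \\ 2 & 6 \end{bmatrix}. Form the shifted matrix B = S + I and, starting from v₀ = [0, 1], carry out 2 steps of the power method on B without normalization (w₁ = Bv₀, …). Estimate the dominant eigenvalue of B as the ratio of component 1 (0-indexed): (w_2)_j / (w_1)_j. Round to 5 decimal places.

B = S + I has rows (4, 2); (2, 7)
w1 = Bv₀ = (2, 7)
w2 = Bw1 = (22, 53)
Ratio: 53/7 = 7.57143

7.57143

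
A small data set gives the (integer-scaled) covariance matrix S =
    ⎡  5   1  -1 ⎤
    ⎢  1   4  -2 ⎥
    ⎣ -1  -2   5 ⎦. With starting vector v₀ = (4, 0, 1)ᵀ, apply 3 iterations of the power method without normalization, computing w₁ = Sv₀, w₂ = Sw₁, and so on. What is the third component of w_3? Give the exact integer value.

w1 = Sv₀ = (5·4 + 1·0 + (-1)·1; 1·4 + 4·0 + (-2)·1; (-1)·4 + (-2)·0 + 5·1) = (19, 2, 1)
w2 = Sw1 = (5·19 + 1·2 + (-1)·1; 1·19 + 4·2 + (-2)·1; (-1)·19 + (-2)·2 + 5·1) = (96, 25, -18)
w3 = Sw2 = (523, 232, -236)
The requested component of w3 is -236.

-236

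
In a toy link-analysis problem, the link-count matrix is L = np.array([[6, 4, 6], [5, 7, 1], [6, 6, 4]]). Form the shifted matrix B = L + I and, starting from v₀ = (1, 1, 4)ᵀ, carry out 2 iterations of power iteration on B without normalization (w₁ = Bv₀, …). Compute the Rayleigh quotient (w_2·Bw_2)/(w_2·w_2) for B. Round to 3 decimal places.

B = L + I has rows (7, 4, 6); (5, 8, 1); (6, 6, 5)
w1 = Bv₀ = (7·1 + 4·1 + 6·4; 5·1 + 8·1 + 1·4; 6·1 + 6·1 + 5·4) = (35, 17, 32)
w2 = Bw1 = (7·35 + 4·17 + 6·32; 5·35 + 8·17 + 1·32; 6·35 + 6·17 + 5·32) = (505, 343, 472)
Bw2 = (7739, 5741, 7448)
w2·Bw2 = 9392814; w2·w2 = 595458; μ ≈ 9392814/595458 = 15.774

μ ≈ 15.774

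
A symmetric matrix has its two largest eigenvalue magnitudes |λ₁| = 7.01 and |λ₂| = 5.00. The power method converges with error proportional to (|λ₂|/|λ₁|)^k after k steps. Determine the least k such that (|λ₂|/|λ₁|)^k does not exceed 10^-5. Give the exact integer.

|λ₂/λ₁| = 5.00/7.01 = 0.71327
Need k ≥ ln(10^-5) / ln(0.71327) = -11.5129 / -0.3379 ≈ 34.072
Smallest integer k satisfying the bound: 35

35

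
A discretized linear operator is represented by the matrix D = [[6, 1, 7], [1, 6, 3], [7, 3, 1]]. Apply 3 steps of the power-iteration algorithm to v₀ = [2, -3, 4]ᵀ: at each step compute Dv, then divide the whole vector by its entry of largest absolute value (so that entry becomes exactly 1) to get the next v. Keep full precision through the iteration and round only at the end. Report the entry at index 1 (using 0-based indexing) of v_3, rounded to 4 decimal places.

Dv0 = (37.00000, -4.00000, 9.00000); divide by 37.00000 → v1 = (1.00000, -0.10811, 0.24324)
Dv1 = (7.59459, 1.08108, 6.91892); divide by 7.59459 → v2 = (1.00000, 0.14235, 0.91103)
Dv2 = (12.51957, 4.58719, 8.33808); divide by 12.51957 → v3 = (1.00000, 0.36640, 0.66600)
Requested entry of v3: 1289/3518 = 0.3664

0.3664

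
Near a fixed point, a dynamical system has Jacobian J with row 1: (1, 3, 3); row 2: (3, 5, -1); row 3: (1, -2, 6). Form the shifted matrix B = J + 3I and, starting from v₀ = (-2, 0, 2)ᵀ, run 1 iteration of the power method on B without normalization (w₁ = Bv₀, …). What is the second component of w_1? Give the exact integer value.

B = J + 3I has rows (4, 3, 3); (3, 8, -1); (1, -2, 9)
w1 = Bv₀ = (-2, -8, 16)
Requested component of w1: -8

-8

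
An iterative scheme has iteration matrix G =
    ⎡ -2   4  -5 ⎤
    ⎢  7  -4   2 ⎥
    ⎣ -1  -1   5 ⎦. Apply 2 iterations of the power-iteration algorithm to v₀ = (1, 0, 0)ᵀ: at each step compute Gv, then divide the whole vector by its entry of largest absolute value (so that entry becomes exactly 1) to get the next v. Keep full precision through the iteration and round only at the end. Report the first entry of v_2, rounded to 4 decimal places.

Gv0 = (-2.00000, 7.00000, -1.00000); divide by 7.00000 → v1 = (-0.28571, 1.00000, -0.14286)
Gv1 = (5.28571, -6.28571, -1.42857); divide by -6.28571 → v2 = (-0.84091, 1.00000, 0.22727)
Requested entry of v2: 37/-44 = -0.8409

-0.8409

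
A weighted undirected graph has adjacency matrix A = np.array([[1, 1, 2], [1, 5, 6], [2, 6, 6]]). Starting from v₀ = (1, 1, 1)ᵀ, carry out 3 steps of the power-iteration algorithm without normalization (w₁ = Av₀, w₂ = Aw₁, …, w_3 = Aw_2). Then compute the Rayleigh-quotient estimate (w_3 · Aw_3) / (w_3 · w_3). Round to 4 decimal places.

11.9439

w1 = Av₀ = (1·1 + 1·1 + 2·1; 1·1 + 5·1 + 6·1; 2·1 + 6·1 + 6·1) = (4, 12, 14)
w2 = Aw1 = (1·4 + 1·12 + 2·14; 1·4 + 5·12 + 6·14; 2·4 + 6·12 + 6·14) = (44, 148, 164)
w3 = Aw2 = (520, 1768, 1960)
Aw3 = (6208, 21120, 23408)
w3·Aw3 = 520·6208 + 1768·21120 + 1960·23408 = 86448000; w3·w3 = 520·520 + 1768·1768 + 1960·1960 = 7237824
λ ≈ 86448000/7237824 = 11.9439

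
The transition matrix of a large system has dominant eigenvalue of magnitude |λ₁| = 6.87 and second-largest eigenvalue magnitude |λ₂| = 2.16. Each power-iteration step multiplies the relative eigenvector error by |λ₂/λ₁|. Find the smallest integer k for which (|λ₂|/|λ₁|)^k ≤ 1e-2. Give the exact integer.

4

|λ₂/λ₁| = 2.16/6.87 = 0.31441
Need k ≥ ln(1e-2) / ln(0.31441) = -4.6052 / -1.1571 ≈ 3.980
Smallest integer k satisfying the bound: 4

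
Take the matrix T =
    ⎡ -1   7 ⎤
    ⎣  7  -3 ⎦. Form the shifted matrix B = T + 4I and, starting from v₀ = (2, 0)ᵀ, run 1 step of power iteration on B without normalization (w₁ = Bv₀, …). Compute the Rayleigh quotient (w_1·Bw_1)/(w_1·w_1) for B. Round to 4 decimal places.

6.3793

B = T + 4I has rows (3, 7); (7, 1)
w1 = Bv₀ = (3·2 + 7·0; 7·2 + 1·0) = (6, 14)
Bw1 = (116, 56)
w1·Bw1 = 1480; w1·w1 = 232; μ ≈ 1480/232 = 6.3793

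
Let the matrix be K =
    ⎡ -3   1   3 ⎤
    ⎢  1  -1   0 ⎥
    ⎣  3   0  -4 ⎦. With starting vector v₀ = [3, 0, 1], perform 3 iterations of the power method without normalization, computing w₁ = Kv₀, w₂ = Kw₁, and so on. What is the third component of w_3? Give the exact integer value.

260

w1 = Kv₀ = (-6, 3, 5)
w2 = Kw1 = (36, -9, -38)
w3 = Kw2 = (-231, 45, 260)
The requested component of w3 is 260.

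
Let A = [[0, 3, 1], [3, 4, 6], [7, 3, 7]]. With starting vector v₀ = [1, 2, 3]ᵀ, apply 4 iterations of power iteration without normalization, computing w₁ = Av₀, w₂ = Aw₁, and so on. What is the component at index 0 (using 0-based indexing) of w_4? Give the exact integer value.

16841

w1 = Av₀ = (0·1 + 3·2 + 1·3; 3·1 + 4·2 + 6·3; 7·1 + 3·2 + 7·3) = (9, 29, 34)
w2 = Aw1 = (0·9 + 3·29 + 1·34; 3·9 + 4·29 + 6·34; 7·9 + 3·29 + 7·34) = (121, 347, 388)
w3 = Aw2 = (1429, 4079, 4604)
w4 = Aw3 = (16841, 48227, 54468)
The requested component of w4 is 16841.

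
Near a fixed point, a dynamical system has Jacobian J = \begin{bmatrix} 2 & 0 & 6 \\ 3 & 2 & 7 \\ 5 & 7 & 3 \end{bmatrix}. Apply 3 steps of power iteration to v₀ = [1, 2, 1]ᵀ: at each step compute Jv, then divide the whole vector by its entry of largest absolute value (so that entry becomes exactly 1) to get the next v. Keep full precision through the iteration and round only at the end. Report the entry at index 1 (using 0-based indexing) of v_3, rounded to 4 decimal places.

0.8175

Jv0 = (8.00000, 14.00000, 22.00000); divide by 22.00000 → v1 = (0.36364, 0.63636, 1.00000)
Jv1 = (6.72727, 9.36364, 9.27273); divide by 9.36364 → v2 = (0.71845, 1.00000, 0.99029)
Jv2 = (7.37864, 11.08738, 13.56311); divide by 13.56311 → v3 = (0.54402, 0.81747, 1.00000)
Requested entry of v3: 2284/2794 = 0.8175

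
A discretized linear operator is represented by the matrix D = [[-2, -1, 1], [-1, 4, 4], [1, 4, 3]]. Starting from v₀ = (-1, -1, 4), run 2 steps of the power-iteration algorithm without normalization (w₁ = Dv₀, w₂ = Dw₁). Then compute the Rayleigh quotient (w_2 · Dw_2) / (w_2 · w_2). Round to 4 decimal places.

w1 = Dv₀ = ((-2)·(-1) + (-1)·(-1) + 1·4; (-1)·(-1) + 4·(-1) + 4·4; 1·(-1) + 4·(-1) + 3·4) = (7, 13, 7)
w2 = Dw1 = ((-2)·7 + (-1)·13 + 1·7; (-1)·7 + 4·13 + 4·7; 1·7 + 4·13 + 3·7) = (-20, 73, 80)
Dw2 = (47, 632, 512)
w2·Dw2 = (-20)·47 + 73·632 + 80·512 = 86156; w2·w2 = (-20)·(-20) + 73·73 + 80·80 = 12129
λ ≈ 86156/12129 = 7.1033

λ ≈ 7.1033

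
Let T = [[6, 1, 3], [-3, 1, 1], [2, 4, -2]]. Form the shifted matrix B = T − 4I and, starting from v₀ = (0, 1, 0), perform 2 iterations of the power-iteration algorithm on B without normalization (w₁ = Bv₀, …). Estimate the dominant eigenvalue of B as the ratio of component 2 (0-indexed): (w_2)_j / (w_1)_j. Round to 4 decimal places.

B = T − 4I has rows (2, 1, 3); (-3, -3, 1); (2, 4, -6)
w1 = Bv₀ = (1, -3, 4)
w2 = Bw1 = (11, 10, -34)
Ratio: -34/4 = -8.5000

-8.5000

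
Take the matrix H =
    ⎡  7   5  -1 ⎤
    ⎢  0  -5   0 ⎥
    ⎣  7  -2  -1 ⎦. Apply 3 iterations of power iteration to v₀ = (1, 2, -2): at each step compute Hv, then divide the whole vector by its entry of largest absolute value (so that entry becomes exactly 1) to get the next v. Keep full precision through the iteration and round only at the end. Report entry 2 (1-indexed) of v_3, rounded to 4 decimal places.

-0.3858

Hv0 = (19.00000, -10.00000, 5.00000); divide by 19.00000 → v1 = (1.00000, -0.52632, 0.26316)
Hv1 = (4.10526, 2.63158, 7.78947); divide by 7.78947 → v2 = (0.52703, 0.33784, 1.00000)
Hv2 = (4.37838, -1.68919, 2.01351); divide by 4.37838 → v3 = (1.00000, -0.38580, 0.45988)
Requested entry of v3: -250/648 = -0.3858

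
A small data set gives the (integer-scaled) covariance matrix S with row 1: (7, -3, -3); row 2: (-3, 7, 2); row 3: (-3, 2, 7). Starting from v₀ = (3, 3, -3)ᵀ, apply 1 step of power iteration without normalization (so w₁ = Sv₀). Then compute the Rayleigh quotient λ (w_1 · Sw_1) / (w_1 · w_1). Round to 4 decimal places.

λ ≈ 8.6068

w1 = Sv₀ = (7·3 + (-3)·3 + (-3)·(-3); (-3)·3 + 7·3 + 2·(-3); (-3)·3 + 2·3 + 7·(-3)) = (21, 6, -24)
Sw1 = (201, -69, -219)
w1·Sw1 = 21·201 + 6·(-69) + (-24)·(-219) = 9063; w1·w1 = 21·21 + 6·6 + (-24)·(-24) = 1053
λ ≈ 9063/1053 = 8.6068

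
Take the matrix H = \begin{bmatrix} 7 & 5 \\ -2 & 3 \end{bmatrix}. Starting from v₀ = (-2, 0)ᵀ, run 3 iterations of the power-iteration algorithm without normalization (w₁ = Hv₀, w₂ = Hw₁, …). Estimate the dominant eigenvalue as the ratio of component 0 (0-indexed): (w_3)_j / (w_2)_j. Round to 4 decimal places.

w1 = Hv₀ = (-14, 4)
w2 = Hw1 = (-78, 40)
w3 = Hw2 = (-346, 276)
Ratio at component: -346 / -78 = 4.4359

λ ≈ 4.4359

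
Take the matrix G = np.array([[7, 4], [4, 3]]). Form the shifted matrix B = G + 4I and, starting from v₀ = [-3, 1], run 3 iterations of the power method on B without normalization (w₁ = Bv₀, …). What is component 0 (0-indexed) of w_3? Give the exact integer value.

-4333

B = G + 4I has rows (11, 4); (4, 7)
w1 = Bv₀ = (-29, -5)
w2 = Bw1 = (-339, -151)
w3 = Bw2 = (-4333, -2413)
Requested component of w3: -4333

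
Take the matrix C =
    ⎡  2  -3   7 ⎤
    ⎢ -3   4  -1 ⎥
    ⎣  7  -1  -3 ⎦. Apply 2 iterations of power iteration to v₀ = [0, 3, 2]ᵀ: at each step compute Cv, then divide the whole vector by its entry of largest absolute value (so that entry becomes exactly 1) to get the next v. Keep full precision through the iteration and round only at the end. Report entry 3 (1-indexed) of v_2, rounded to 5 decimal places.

-0.62651

Cv0 = (5.000000, 10.000000, -9.000000); divide by 10.000000 → v1 = (0.500000, 1.000000, -0.900000)
Cv1 = (-8.300000, 3.400000, 5.200000); divide by -8.300000 → v2 = (1.000000, -0.409639, -0.626506)
Requested entry of v2: 52/-83 = -0.62651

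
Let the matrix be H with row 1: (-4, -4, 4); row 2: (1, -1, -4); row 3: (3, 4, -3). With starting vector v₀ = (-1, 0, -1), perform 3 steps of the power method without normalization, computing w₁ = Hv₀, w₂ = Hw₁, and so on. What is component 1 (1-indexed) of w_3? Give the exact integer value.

w1 = Hv₀ = ((-4)·(-1) + (-4)·0 + 4·(-1); 1·(-1) + (-1)·0 + (-4)·(-1); 3·(-1) + 4·0 + (-3)·(-1)) = (0, 3, 0)
w2 = Hw1 = ((-4)·0 + (-4)·3 + 4·0; 1·0 + (-1)·3 + (-4)·0; 3·0 + 4·3 + (-3)·0) = (-12, -3, 12)
w3 = Hw2 = (108, -57, -84)
The requested component of w3 is 108.

108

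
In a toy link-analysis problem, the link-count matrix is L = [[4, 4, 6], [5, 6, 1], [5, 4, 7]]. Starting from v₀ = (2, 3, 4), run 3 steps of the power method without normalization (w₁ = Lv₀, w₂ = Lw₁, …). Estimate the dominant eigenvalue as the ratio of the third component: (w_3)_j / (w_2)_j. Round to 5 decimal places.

13.97421

w1 = Lv₀ = (4·2 + 4·3 + 6·4; 5·2 + 6·3 + 1·4; 5·2 + 4·3 + 7·4) = (44, 32, 50)
w2 = Lw1 = (4·44 + 4·32 + 6·50; 5·44 + 6·32 + 1·50; 5·44 + 4·32 + 7·50) = (604, 462, 698)
w3 = Lw2 = (8452, 6490, 9754)
Ratio at component: 9754 / 698 = 13.97421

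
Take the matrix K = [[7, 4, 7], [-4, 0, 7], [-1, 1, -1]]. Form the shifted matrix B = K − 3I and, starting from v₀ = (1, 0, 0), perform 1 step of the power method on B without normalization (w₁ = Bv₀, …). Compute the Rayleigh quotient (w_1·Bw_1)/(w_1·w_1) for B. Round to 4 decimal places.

0.6061

B = K − 3I has rows (4, 4, 7); (-4, -3, 7); (-1, 1, -4)
w1 = Bv₀ = (4·1 + 4·0 + 7·0; (-4)·1 + (-3)·0 + 7·0; (-1)·1 + 1·0 + (-4)·0) = (4, -4, -1)
Bw1 = (-7, -11, -4)
w1·Bw1 = 20; w1·w1 = 33; μ ≈ 20/33 = 0.6061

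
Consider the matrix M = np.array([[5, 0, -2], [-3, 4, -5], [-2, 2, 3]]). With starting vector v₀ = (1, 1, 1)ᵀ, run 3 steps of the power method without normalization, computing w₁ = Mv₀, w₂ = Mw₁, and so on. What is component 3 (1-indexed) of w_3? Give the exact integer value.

-113

w1 = Mv₀ = (5·1 + 0·1 + (-2)·1; (-3)·1 + 4·1 + (-5)·1; (-2)·1 + 2·1 + 3·1) = (3, -4, 3)
w2 = Mw1 = (5·3 + 0·(-4) + (-2)·3; (-3)·3 + 4·(-4) + (-5)·3; (-2)·3 + 2·(-4) + 3·3) = (9, -40, -5)
w3 = Mw2 = (55, -162, -113)
The requested component of w3 is -113.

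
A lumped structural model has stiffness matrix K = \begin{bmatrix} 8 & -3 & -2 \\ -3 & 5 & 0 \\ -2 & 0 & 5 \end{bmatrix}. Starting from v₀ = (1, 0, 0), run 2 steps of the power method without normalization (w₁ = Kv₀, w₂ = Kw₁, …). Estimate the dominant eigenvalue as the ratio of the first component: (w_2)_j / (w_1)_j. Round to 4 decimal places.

w1 = Kv₀ = (8, -3, -2)
w2 = Kw1 = (77, -39, -26)
Ratio at component: 77 / 8 = 9.6250

9.6250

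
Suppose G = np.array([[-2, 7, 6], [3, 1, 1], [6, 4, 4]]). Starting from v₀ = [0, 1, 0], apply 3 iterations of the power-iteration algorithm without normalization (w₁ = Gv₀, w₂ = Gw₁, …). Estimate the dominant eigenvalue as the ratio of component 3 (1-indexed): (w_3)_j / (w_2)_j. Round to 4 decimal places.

7.3226

w1 = Gv₀ = ((-2)·0 + 7·1 + 6·0; 3·0 + 1·1 + 1·0; 6·0 + 4·1 + 4·0) = (7, 1, 4)
w2 = Gw1 = ((-2)·7 + 7·1 + 6·4; 3·7 + 1·1 + 1·4; 6·7 + 4·1 + 4·4) = (17, 26, 62)
w3 = Gw2 = (520, 139, 454)
Ratio at component: 454 / 62 = 7.3226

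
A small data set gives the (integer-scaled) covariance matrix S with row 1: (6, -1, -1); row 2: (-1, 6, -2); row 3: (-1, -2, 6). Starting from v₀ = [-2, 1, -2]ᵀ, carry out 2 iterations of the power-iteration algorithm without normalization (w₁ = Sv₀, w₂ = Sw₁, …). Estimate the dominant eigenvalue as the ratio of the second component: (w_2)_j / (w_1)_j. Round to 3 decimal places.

λ ≈ 8.917

w1 = Sv₀ = (6·(-2) + (-1)·1 + (-1)·(-2); (-1)·(-2) + 6·1 + (-2)·(-2); (-1)·(-2) + (-2)·1 + 6·(-2)) = (-11, 12, -12)
w2 = Sw1 = (6·(-11) + (-1)·12 + (-1)·(-12); (-1)·(-11) + 6·12 + (-2)·(-12); (-1)·(-11) + (-2)·12 + 6·(-12)) = (-66, 107, -85)
Ratio at component: 107 / 12 = 8.917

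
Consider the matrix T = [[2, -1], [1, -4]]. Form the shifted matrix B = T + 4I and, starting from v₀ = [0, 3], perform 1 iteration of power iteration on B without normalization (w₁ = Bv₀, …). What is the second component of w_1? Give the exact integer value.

B = T + 4I has rows (6, -1); (1, 0)
w1 = Bv₀ = (-3, 0)
Requested component of w1: 0

0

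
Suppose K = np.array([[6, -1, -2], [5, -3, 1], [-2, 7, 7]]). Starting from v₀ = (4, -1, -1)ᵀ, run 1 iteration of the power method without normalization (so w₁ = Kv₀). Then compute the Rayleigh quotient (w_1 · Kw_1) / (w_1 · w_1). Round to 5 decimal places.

λ ≈ 4.23689

w1 = Kv₀ = (27, 22, -22)
Kw1 = (184, 47, -54)
w1·Kw1 = 27·184 + 22·47 + (-22)·(-54) = 7190; w1·w1 = 27·27 + 22·22 + (-22)·(-22) = 1697
λ ≈ 7190/1697 = 4.23689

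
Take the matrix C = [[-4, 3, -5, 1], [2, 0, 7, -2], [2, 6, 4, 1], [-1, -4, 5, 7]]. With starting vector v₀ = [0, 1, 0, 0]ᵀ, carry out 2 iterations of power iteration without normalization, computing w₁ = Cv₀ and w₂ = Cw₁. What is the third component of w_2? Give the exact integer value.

w1 = Cv₀ = ((-4)·0 + 3·1 + (-5)·0 + 1·0; 2·0 + 0·1 + 7·0 + (-2)·0; 2·0 + 6·1 + 4·0 + 1·0; (-1)·0 + (-4)·1 + 5·0 + 7·0) = (3, 0, 6, -4)
w2 = Cw1 = ((-4)·3 + 3·0 + (-5)·6 + 1·(-4); 2·3 + 0·0 + 7·6 + (-2)·(-4); 2·3 + 6·0 + 4·6 + 1·(-4); (-1)·3 + (-4)·0 + 5·6 + 7·(-4)) = (-46, 56, 26, -1)
The requested component of w2 is 26.

26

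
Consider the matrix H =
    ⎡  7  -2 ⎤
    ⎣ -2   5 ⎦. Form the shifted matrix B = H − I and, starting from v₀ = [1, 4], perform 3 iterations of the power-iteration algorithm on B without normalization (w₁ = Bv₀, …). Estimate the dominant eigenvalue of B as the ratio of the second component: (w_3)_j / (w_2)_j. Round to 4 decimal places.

B = H − I has rows (6, -2); (-2, 4)
w1 = Bv₀ = (6·1 + (-2)·4; (-2)·1 + 4·4) = (-2, 14)
w2 = Bw1 = (6·(-2) + (-2)·14; (-2)·(-2) + 4·14) = (-40, 60)
w3 = Bw2 = (-360, 320)
Ratio: 320/60 = 5.3333

5.3333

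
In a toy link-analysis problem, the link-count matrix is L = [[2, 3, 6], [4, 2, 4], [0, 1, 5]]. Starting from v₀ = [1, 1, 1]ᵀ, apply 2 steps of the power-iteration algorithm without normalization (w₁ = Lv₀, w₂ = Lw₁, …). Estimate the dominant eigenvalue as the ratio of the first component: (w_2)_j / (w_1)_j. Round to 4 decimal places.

w1 = Lv₀ = (11, 10, 6)
w2 = Lw1 = (88, 88, 40)
Ratio at component: 88 / 11 = 8.0000

8.0000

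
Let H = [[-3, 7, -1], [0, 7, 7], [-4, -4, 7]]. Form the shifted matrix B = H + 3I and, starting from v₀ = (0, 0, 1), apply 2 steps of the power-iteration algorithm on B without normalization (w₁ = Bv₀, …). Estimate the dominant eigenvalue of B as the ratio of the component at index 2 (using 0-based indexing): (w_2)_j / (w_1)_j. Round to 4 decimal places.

μ ≈ 7.6000

B = H + 3I has rows (0, 7, -1); (0, 10, 7); (-4, -4, 10)
w1 = Bv₀ = (0·0 + 7·0 + (-1)·1; 0·0 + 10·0 + 7·1; (-4)·0 + (-4)·0 + 10·1) = (-1, 7, 10)
w2 = Bw1 = (0·(-1) + 7·7 + (-1)·10; 0·(-1) + 10·7 + 7·10; (-4)·(-1) + (-4)·7 + 10·10) = (39, 140, 76)
Ratio: 76/10 = 7.6000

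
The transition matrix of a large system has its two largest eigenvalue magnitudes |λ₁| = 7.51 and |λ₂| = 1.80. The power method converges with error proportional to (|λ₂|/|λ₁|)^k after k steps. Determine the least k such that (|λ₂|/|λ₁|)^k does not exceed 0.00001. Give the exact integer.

9

|λ₂/λ₁| = 1.80/7.51 = 0.23968
Need k ≥ ln(0.00001) / ln(0.23968) = -11.5129 / -1.4284 ≈ 8.060
Smallest integer k satisfying the bound: 9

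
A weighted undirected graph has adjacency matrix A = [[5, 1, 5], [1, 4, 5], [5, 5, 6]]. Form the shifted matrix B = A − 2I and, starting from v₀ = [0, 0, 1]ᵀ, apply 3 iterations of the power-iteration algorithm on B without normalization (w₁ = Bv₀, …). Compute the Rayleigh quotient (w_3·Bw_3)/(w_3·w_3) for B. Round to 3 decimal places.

10.827

B = A − 2I has rows (3, 1, 5); (1, 2, 5); (5, 5, 4)
w1 = Bv₀ = (3·0 + 1·0 + 5·1; 1·0 + 2·0 + 5·1; 5·0 + 5·0 + 4·1) = (5, 5, 4)
w2 = Bw1 = (3·5 + 1·5 + 5·4; 1·5 + 2·5 + 5·4; 5·5 + 5·5 + 4·4) = (40, 35, 66)
w3 = Bw2 = (485, 440, 639)
Bw3 = (5090, 4560, 7181)
w3·Bw3 = 9063709; w3·w3 = 837146; μ ≈ 9063709/837146 = 10.827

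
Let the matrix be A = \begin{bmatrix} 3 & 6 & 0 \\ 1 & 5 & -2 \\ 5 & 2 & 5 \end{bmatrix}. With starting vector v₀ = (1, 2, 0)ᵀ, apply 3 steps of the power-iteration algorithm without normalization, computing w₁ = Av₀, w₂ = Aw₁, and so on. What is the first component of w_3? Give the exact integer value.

645

w1 = Av₀ = (3·1 + 6·2 + 0·0; 1·1 + 5·2 + (-2)·0; 5·1 + 2·2 + 5·0) = (15, 11, 9)
w2 = Aw1 = (3·15 + 6·11 + 0·9; 1·15 + 5·11 + (-2)·9; 5·15 + 2·11 + 5·9) = (111, 52, 142)
w3 = Aw2 = (645, 87, 1369)
The requested component of w3 is 645.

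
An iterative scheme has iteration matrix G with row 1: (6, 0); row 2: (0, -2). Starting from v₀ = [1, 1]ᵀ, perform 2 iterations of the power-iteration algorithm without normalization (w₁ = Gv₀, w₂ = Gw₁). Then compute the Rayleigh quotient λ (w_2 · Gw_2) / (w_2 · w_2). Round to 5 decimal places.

w1 = Gv₀ = (6, -2)
w2 = Gw1 = (36, 4)
Gw2 = (216, -8)
w2·Gw2 = 36·216 + 4·(-8) = 7744; w2·w2 = 36·36 + 4·4 = 1312
λ ≈ 7744/1312 = 5.90244

5.90244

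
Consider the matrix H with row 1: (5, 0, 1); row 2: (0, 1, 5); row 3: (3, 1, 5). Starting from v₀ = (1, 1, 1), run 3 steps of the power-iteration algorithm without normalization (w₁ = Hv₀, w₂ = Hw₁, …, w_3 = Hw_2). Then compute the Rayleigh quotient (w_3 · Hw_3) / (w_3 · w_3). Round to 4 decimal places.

w1 = Hv₀ = (6, 6, 9)
w2 = Hw1 = (39, 51, 69)
w3 = Hw2 = (264, 396, 513)
Hw3 = (1833, 2961, 3753)
w3·Hw3 = 264·1833 + 396·2961 + 513·3753 = 3581757; w3·w3 = 264·264 + 396·396 + 513·513 = 489681
λ ≈ 3581757/489681 = 7.3145

7.3145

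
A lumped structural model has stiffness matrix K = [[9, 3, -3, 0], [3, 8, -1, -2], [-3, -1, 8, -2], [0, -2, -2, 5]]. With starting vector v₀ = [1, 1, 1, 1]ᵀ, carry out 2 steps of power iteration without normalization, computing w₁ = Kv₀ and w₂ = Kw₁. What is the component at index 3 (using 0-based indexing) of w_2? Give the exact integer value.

w1 = Kv₀ = (9·1 + 3·1 + (-3)·1 + 0·1; 3·1 + 8·1 + (-1)·1 + (-2)·1; (-3)·1 + (-1)·1 + 8·1 + (-2)·1; 0·1 + (-2)·1 + (-2)·1 + 5·1) = (9, 8, 2, 1)
w2 = Kw1 = (9·9 + 3·8 + (-3)·2 + 0·1; 3·9 + 8·8 + (-1)·2 + (-2)·1; (-3)·9 + (-1)·8 + 8·2 + (-2)·1; 0·9 + (-2)·8 + (-2)·2 + 5·1) = (99, 87, -21, -15)
The requested component of w2 is -15.

-15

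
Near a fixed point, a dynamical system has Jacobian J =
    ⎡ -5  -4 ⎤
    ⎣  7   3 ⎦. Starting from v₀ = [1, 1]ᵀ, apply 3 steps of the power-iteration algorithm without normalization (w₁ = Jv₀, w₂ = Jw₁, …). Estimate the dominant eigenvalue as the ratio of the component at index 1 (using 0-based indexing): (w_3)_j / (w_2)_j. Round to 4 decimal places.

λ ≈ 1.9394

w1 = Jv₀ = (-9, 10)
w2 = Jw1 = (5, -33)
w3 = Jw2 = (107, -64)
Ratio at component: -64 / -33 = 1.9394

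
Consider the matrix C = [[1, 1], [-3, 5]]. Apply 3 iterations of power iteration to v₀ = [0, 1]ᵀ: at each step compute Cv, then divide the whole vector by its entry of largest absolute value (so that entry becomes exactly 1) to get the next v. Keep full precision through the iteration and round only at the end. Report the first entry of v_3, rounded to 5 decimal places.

Cv0 = (1.000000, 5.000000); divide by 5.000000 → v1 = (0.200000, 1.000000)
Cv1 = (1.200000, 4.400000); divide by 4.400000 → v2 = (0.272727, 1.000000)
Cv2 = (1.272727, 4.181818); divide by 4.181818 → v3 = (0.304348, 1.000000)
Requested entry of v3: 28/92 = 0.30435

0.30435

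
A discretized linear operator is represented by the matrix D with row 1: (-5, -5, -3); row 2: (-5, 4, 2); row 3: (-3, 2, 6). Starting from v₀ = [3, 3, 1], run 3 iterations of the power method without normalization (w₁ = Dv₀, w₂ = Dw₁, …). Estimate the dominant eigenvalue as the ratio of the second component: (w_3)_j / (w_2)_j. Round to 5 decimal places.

w1 = Dv₀ = ((-5)·3 + (-5)·3 + (-3)·1; (-5)·3 + 4·3 + 2·1; (-3)·3 + 2·3 + 6·1) = (-33, -1, 3)
w2 = Dw1 = ((-5)·(-33) + (-5)·(-1) + (-3)·3; (-5)·(-33) + 4·(-1) + 2·3; (-3)·(-33) + 2·(-1) + 6·3) = (161, 167, 115)
w3 = Dw2 = (-1985, 93, 541)
Ratio at component: 93 / 167 = 0.55689

0.55689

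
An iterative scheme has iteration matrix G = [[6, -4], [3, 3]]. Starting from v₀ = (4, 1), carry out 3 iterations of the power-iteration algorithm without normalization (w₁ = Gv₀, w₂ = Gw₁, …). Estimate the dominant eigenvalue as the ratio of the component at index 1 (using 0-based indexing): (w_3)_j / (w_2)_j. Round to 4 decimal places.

w1 = Gv₀ = (20, 15)
w2 = Gw1 = (60, 105)
w3 = Gw2 = (-60, 495)
Ratio at component: 495 / 105 = 4.7143

λ ≈ 4.7143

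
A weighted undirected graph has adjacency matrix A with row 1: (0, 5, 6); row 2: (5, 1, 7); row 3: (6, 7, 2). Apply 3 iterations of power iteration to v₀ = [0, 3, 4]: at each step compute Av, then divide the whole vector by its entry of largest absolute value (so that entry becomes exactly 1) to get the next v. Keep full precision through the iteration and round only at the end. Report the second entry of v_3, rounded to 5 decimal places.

0.94028

Av0 = (39.000000, 31.000000, 29.000000); divide by 39.000000 → v1 = (1.000000, 0.794872, 0.743590)
Av1 = (8.435897, 11.000000, 13.051282); divide by 13.051282 → v2 = (0.646365, 0.842829, 1.000000)
Av2 = (10.214145, 11.074656, 11.777996); divide by 11.777996 → v3 = (0.867223, 0.940284, 1.000000)
Requested entry of v3: 5637/5995 = 0.94028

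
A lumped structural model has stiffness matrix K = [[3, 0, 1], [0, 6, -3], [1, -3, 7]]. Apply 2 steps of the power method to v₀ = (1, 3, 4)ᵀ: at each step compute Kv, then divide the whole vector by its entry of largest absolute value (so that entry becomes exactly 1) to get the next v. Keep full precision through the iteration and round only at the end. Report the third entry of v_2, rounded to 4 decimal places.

Kv0 = (7.00000, 6.00000, 20.00000); divide by 20.00000 → v1 = (0.35000, 0.30000, 1.00000)
Kv1 = (2.05000, -1.20000, 6.45000); divide by 6.45000 → v2 = (0.31783, -0.18605, 1.00000)
Requested entry of v2: 129/129 = 1.0000

1.0000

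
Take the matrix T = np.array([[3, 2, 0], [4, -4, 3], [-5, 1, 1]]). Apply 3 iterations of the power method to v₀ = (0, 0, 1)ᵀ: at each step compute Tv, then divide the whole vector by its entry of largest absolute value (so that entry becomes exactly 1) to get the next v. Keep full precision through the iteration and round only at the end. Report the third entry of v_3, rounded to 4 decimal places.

-0.4861

Tv0 = (0.00000, 3.00000, 1.00000); divide by 3.00000 → v1 = (0.00000, 1.00000, 0.33333)
Tv1 = (2.00000, -3.00000, 1.33333); divide by -3.00000 → v2 = (-0.66667, 1.00000, -0.44444)
Tv2 = (0.00000, -8.00000, 3.88889); divide by -8.00000 → v3 = (0.00000, 1.00000, -0.48611)
Requested entry of v3: -35/72 = -0.4861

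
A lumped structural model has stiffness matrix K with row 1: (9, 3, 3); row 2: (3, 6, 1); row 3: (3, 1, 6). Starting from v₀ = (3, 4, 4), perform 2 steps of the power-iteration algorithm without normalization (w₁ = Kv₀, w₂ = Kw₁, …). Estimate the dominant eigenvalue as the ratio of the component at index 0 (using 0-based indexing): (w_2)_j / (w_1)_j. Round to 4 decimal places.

13.3529

w1 = Kv₀ = (9·3 + 3·4 + 3·4; 3·3 + 6·4 + 1·4; 3·3 + 1·4 + 6·4) = (51, 37, 37)
w2 = Kw1 = (9·51 + 3·37 + 3·37; 3·51 + 6·37 + 1·37; 3·51 + 1·37 + 6·37) = (681, 412, 412)
Ratio at component: 681 / 51 = 13.3529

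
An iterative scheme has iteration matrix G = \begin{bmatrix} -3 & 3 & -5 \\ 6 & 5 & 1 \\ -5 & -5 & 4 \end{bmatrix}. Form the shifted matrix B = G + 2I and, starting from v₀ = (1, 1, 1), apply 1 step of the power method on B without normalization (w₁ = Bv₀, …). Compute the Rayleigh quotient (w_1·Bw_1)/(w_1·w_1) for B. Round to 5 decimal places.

B = G + 2I has rows (-1, 3, -5); (6, 7, 1); (-5, -5, 6)
w1 = Bv₀ = ((-1)·1 + 3·1 + (-5)·1; 6·1 + 7·1 + 1·1; (-5)·1 + (-5)·1 + 6·1) = (-3, 14, -4)
Bw1 = (65, 76, -79)
w1·Bw1 = 1185; w1·w1 = 221; μ ≈ 1185/221 = 5.36199

μ ≈ 5.36199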